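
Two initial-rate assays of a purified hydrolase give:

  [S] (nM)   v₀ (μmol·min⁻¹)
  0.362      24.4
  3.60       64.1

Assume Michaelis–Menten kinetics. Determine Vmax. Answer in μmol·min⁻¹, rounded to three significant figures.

From v = Vmax[S]/(Km+[S]), each point gives Vmax = v(Km+[S])/[S].
Equating: 24.4(Km+0.362)/0.362 = 64.1(Km+3.60)/3.60.
67.40·Km + 24.4 = 17.81·Km + 64.1, so (67.40 − 17.81)·Km = 64.1 − 24.4.
Km = 39.70/49.60 = 0.800 nM; then Vmax = 24.4(0.800+0.362)/0.362 = 78.4 μmol·min⁻¹.

78.4 μmol·min⁻¹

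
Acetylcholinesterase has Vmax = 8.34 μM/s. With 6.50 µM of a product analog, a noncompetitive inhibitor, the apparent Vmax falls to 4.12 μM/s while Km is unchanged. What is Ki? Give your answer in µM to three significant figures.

Noncompetitive: Vmax,app = Vmax/α with α = 1 + [I]/Ki.
α = Vmax/Vmax,app = 8.34/4.12 = 2.024.
Since α = 1 + [I]/Ki, [I]/Ki = 2.024 − 1 = 1.024 and Ki = 6.50/1.024 = 6.35 µM.

6.35 µM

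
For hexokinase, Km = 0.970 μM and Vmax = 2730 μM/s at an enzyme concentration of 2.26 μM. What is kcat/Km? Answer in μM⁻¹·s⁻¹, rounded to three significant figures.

kcat = Vmax/[E]total = 2730/2.26 = 1210 s⁻¹.
kcat/Km = 1210/0.970 = 1250 μM⁻¹·s⁻¹.

1250 μM⁻¹·s⁻¹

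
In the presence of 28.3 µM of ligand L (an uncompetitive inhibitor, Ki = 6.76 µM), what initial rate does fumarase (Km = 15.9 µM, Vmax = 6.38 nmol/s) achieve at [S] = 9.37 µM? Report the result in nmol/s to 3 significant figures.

α = 1 + [I]/Ki = 1 + 28.3/6.76 = 5.186.
For an uncompetitive inhibitor, both parameters are divided by α, giving Vmax/α and Km/α: Km,app = 3.07 µM, Vmax,app = 1.23 nmol/s.
v = Vmax,app·[S]/(Km,app + [S]) = 1.23 × 9.37/(3.07 + 9.37) = 0.927 nmol/s.

0.927 nmol/s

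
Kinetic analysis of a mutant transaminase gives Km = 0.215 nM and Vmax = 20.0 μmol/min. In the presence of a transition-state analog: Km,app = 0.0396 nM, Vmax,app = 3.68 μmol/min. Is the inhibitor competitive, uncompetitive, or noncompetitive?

uncompetitive

Both Km and Vmax decrease by the same factor (~5.43-fold) — characteristic of uncompetitive inhibition.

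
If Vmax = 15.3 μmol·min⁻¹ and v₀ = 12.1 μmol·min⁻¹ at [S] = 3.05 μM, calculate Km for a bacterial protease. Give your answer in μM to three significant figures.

0.807 μM

From v = Vmax[S]/(Km+[S]), Km = [S](Vmax − v)/v.
Km = 3.05 × (15.3 − 12.1) / 12.1 = 9.760/12.1 = 0.807 μM.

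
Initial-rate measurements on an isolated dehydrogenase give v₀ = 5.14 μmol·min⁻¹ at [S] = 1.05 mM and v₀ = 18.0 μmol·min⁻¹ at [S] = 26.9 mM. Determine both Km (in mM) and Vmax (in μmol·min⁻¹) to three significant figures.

From v = Vmax[S]/(Km+[S]), each point gives Vmax = v(Km+[S])/[S].
Equating: 5.14(Km+1.05)/1.05 = 18.0(Km+26.9)/26.9.
4.895·Km + 5.14 = 0.6691·Km + 18.0, so (4.895 − 0.6691)·Km = 18.0 − 5.14.
Km = 12.86/4.226 = 3.04 mM; then Vmax = 5.14(3.04+1.05)/1.05 = 20.0 μmol·min⁻¹.

Km = 3.04 mM; Vmax = 20.0 μmol·min⁻¹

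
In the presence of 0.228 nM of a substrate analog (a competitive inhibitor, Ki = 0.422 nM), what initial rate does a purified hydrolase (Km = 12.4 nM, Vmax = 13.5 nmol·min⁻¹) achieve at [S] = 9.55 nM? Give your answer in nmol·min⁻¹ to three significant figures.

With α = 1 + [I]/Ki = 1 + 0.228/0.422 = 1.540, the competitive rate law is v = Vmax[S] / (αKm + [S]).
v = 13.5×9.55 / (1.540×12.4 + 9.55) = 128.9/28.65 = 4.50 nmol·min⁻¹.

4.50 nmol·min⁻¹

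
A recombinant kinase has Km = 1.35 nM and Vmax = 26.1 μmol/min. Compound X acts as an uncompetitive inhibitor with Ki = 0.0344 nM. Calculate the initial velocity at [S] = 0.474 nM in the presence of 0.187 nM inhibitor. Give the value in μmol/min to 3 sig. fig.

With α = 1 + [I]/Ki = 1 + 0.187/0.0344 = 6.436, the uncompetitive rate law is v = (Vmax/α)·[S] / (Km/α + [S]).
v = (26.1/6.436)×0.474 / (1.35/6.436 + 0.474) = 1.922/0.6838 = 2.81 μmol/min.

2.81 μmol/min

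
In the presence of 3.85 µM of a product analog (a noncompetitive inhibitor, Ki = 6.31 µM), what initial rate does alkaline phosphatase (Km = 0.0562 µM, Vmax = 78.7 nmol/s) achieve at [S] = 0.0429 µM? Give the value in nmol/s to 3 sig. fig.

21.2 nmol/s

α = 1 + [I]/Ki = 1 + 3.85/6.31 = 1.610.
For a noncompetitive inhibitor, Vmax is reduced to Vmax/α while Km is unchanged: Km,app = 0.0562 µM, Vmax,app = 48.9 nmol/s.
v = Vmax,app·[S]/(Km,app + [S]) = 48.9 × 0.0429/(0.0562 + 0.0429) = 21.2 nmol/s.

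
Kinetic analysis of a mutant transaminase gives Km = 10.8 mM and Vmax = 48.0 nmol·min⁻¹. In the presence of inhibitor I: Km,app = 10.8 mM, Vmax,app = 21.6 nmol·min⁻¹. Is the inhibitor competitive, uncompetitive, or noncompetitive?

Vmax decreases (48.0 → 21.6 nmol·min⁻¹) while Km is unchanged — pure noncompetitive inhibition.

noncompetitive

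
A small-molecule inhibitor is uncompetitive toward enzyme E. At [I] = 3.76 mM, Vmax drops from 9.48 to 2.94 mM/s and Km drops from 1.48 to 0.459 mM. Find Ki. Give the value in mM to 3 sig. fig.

Uncompetitive: Vmax,app = Vmax/α (and Km,app = Km/α) with α = 1 + [I]/Ki.
α = Vmax/Vmax,app = 9.48/2.94 = 3.224.
Since α = 1 + [I]/Ki, [I]/Ki = 3.224 − 1 = 2.224 and Ki = 3.76/2.224 = 1.69 mM.

1.69 mM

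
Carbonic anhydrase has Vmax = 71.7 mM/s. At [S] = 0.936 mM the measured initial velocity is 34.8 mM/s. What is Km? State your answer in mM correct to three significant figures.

From v = Vmax[S]/(Km+[S]), Km = [S](Vmax − v)/v.
Km = 0.936 × (71.7 − 34.8) / 34.8 = 34.54/34.8 = 0.992 mM.

0.992 mM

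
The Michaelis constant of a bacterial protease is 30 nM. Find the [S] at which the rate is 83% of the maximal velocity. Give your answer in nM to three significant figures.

146 nM

v/Vmax = [S]/(Km+[S]) = 0.83, so [S] = Km·0.83/(1 − 0.83) = 30 × 4.882.
[S] = 146 nM.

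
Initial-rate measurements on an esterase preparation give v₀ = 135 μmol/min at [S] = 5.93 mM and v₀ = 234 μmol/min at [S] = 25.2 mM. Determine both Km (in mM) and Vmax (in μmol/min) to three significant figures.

From v = Vmax[S]/(Km+[S]), each point gives Vmax = v(Km+[S])/[S].
Equating: 135(Km+5.93)/5.93 = 234(Km+25.2)/25.2.
22.77·Km + 135 = 9.286·Km + 234, so (22.77 − 9.286)·Km = 234 − 135.
Km = 99.00/13.48 = 7.34 mM; then Vmax = 135(7.34+5.93)/5.93 = 302 μmol/min.

Km = 7.34 mM; Vmax = 302 μmol/min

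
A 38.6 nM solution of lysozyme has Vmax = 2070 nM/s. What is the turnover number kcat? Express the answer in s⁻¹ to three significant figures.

kcat = Vmax/[E]total = 2070 nM/s / 38.6 nM = 53.6 s⁻¹.

53.6 s⁻¹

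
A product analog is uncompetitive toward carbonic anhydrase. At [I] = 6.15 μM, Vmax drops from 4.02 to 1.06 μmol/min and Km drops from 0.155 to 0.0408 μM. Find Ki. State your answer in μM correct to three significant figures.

Uncompetitive: Vmax,app = Vmax/α (and Km,app = Km/α) with α = 1 + [I]/Ki.
α = Vmax/Vmax,app = 4.02/1.06 = 3.792.
Since α = 1 + [I]/Ki, [I]/Ki = 3.792 − 1 = 2.792 and Ki = 6.15/2.792 = 2.20 μM.

2.20 μM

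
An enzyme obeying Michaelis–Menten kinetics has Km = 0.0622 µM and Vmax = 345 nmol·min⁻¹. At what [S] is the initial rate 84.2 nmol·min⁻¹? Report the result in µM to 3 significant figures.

Rearranging v = Vmax[S]/(Km+[S]) gives [S] = Km·v/(Vmax − v).
[S] = 0.0622 × 84.2 / (345 − 84.2) = 5.237/260.8 = 0.0201 µM.

0.0201 µM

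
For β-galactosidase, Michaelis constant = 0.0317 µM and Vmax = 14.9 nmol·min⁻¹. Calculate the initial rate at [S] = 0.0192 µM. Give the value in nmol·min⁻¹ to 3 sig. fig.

5.62 nmol·min⁻¹

[S]/(Km+[S]) = 0.0192/0.05090 = 0.3772, the fractional saturation.
v = 0.3772 × Vmax = 0.3772 × 14.9 = 5.62 nmol·min⁻¹.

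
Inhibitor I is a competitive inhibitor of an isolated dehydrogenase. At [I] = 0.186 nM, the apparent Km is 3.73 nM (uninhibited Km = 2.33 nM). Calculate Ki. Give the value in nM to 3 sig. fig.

Competitive: Km,app = α·Km with α = 1 + [I]/Ki.
α = Km,app/Km = 3.73/2.33 = 1.601.
Since α = 1 + [I]/Ki, [I]/Ki = 1.601 − 1 = 0.6009 and Ki = 0.186/0.6009 = 0.310 nM.

0.310 nM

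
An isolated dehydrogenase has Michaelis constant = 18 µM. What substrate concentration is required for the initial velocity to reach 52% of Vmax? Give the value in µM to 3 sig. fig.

19.5 µM

v/Vmax = [S]/(Km+[S]) = 0.52, so [S] = Km·0.52/(1 − 0.52) = 18 × 1.083.
[S] = 19.5 µM.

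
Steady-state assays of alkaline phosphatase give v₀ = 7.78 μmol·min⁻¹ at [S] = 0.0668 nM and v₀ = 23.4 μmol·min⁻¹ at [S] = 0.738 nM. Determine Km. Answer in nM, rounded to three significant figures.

In reciprocal form, 1/v = (Km/Vmax)·(1/[S]) + 1/Vmax. The two points give (1/[S], 1/v) = (14.97, 0.1285) and (1.355, 0.04274).
Slope = (0.1285 − 0.04274)/(14.97 − 1.355) = 0.006302; intercept = 0.1285 − 0.006302×14.97 = 0.03420.
Vmax = 1/intercept = 29.2 μmol·min⁻¹; Km = slope × Vmax = 0.006302 × 29.2 = 0.184 nM.

0.184 nM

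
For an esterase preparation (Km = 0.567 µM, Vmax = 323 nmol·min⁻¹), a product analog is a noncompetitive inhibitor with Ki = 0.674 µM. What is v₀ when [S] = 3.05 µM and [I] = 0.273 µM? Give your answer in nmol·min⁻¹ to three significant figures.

194 nmol·min⁻¹

With α = 1 + [I]/Ki = 1 + 0.273/0.674 = 1.405, the noncompetitive rate law is v = (Vmax/α)·[S] / (Km + [S]).
v = (323/1.405)×3.05 / (0.567 + 3.05) = 701.2/3.617 = 194 nmol·min⁻¹.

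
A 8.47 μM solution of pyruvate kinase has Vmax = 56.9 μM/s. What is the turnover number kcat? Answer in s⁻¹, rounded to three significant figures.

6.72 s⁻¹

kcat = Vmax/[E]total = 56.9 μM/s / 8.47 μM = 6.72 s⁻¹.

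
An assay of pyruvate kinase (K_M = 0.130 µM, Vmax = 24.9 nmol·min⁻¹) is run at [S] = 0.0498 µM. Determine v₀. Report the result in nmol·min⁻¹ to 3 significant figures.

[S]/(Km+[S]) = 0.0498/0.1798 = 0.2770, the fractional saturation.
v = 0.2770 × Vmax = 0.2770 × 24.9 = 6.90 nmol·min⁻¹.

6.90 nmol·min⁻¹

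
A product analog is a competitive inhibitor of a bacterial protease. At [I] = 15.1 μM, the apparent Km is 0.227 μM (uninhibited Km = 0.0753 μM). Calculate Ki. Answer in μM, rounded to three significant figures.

7.50 μM

Competitive: Km,app = α·Km with α = 1 + [I]/Ki.
α = Km,app/Km = 0.227/0.0753 = 3.015.
Ki = [I]/(α − 1) = 15.1/2.015 = 7.50 μM.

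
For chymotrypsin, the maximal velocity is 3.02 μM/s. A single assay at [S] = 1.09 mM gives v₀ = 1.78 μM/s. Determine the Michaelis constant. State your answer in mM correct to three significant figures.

0.759 mM

From v = Vmax[S]/(Km+[S]), Km = [S](Vmax − v)/v.
Km = 1.09 × (3.02 − 1.78) / 1.78 = 1.352/1.78 = 0.759 mM.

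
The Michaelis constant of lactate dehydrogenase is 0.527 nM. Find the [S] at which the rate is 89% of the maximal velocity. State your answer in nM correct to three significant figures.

4.26 nM

v/Vmax = [S]/(Km+[S]) = 0.89, so [S] = Km·0.89/(1 − 0.89) = 0.527 × 8.091.
[S] = 4.26 nM.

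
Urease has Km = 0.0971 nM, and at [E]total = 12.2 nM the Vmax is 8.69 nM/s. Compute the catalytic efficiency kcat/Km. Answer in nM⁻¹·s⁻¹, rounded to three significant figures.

kcat = Vmax/[E]total = 8.69/12.2 = 0.712 s⁻¹.
kcat/Km = 0.712/0.0971 = 7.34 nM⁻¹·s⁻¹.

7.34 nM⁻¹·s⁻¹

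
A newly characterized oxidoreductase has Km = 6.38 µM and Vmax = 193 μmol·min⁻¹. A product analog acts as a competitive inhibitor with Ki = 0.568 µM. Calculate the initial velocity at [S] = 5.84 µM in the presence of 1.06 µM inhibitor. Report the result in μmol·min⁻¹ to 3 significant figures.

46.7 μmol·min⁻¹

With α = 1 + [I]/Ki = 1 + 1.06/0.568 = 2.866, the competitive rate law is v = Vmax[S] / (αKm + [S]).
v = 193×5.84 / (2.866×6.38 + 5.84) = 1127/24.13 = 46.7 μmol·min⁻¹.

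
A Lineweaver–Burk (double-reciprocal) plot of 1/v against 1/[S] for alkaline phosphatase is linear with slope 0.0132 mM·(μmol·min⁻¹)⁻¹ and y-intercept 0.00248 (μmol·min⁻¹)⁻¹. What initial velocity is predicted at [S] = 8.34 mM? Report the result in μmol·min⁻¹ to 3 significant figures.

246 μmol·min⁻¹

The y-intercept is 1/Vmax, so Vmax = 1/0.00248 = 403 μmol·min⁻¹.
The slope is Km/Vmax, so Km = 0.0132 × 403 = 5.32 mM.
Then v = 403 × 8.34/(5.32 + 8.34) = 246 μmol·min⁻¹.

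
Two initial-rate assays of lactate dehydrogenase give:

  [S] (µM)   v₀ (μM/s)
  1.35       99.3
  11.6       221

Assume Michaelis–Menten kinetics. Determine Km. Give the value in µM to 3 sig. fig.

2.23 µM

From v = Vmax[S]/(Km+[S]), each point gives Vmax = v(Km+[S])/[S].
Equating: 99.3(Km+1.35)/1.35 = 221(Km+11.6)/11.6.
73.56·Km + 99.3 = 19.05·Km + 221, so (73.56 − 19.05)·Km = 221 − 99.3.
Km = 121.7/54.50 = 2.23 µM; then Vmax = 99.3(2.23+1.35)/1.35 = 264 μM/s.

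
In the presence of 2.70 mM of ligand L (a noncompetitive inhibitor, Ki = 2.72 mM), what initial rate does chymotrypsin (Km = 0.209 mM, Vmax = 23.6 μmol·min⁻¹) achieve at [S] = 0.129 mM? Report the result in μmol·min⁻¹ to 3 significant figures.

4.52 μmol·min⁻¹

α = 1 + [I]/Ki = 1 + 2.70/2.72 = 1.993.
For a noncompetitive inhibitor, Vmax is reduced to Vmax/α while Km is unchanged: Km,app = 0.209 mM, Vmax,app = 11.8 μmol·min⁻¹.
v = Vmax,app·[S]/(Km,app + [S]) = 11.8 × 0.129/(0.209 + 0.129) = 4.52 μmol·min⁻¹.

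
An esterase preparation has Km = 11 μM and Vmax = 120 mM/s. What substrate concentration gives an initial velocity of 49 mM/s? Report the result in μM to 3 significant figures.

7.59 μM

Rearranging v = Vmax[S]/(Km+[S]) gives [S] = Km·v/(Vmax − v).
[S] = 11 × 49 / (120 − 49) = 539.0/71.00 = 7.59 μM.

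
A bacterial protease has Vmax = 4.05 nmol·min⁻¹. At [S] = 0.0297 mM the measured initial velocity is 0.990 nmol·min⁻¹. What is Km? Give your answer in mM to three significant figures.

v/Vmax = 0.990/4.05 = 0.2444 = [S]/(Km+[S]).
So Km + [S] = [S]/0.2444 = 0.1215 mM, giving Km = 0.1215 − 0.0297 = 0.0918 mM.

0.0918 mM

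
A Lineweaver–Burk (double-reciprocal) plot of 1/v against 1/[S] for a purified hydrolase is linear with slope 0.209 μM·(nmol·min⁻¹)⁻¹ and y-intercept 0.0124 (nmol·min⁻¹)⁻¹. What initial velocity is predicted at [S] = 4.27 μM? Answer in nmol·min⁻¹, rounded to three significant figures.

16.3 nmol·min⁻¹

The y-intercept is 1/Vmax, so Vmax = 1/0.0124 = 80.6 nmol·min⁻¹.
The slope is Km/Vmax, so Km = 0.209 × 80.6 = 16.9 μM.
Then v = 80.6 × 4.27/(16.9 + 4.27) = 16.3 nmol·min⁻¹.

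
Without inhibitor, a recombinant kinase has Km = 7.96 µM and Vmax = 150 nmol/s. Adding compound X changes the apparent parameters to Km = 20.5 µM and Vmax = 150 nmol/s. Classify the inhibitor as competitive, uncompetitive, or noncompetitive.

Km increases (7.96 → 20.5 µM) while Vmax is unchanged — the hallmark of competitive inhibition.

competitive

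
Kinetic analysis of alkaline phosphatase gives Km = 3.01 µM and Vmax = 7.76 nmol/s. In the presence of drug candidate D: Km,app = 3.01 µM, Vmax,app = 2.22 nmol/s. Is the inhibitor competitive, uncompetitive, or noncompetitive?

noncompetitive

Vmax decreases (7.76 → 2.22 nmol/s) while Km is unchanged — pure noncompetitive inhibition.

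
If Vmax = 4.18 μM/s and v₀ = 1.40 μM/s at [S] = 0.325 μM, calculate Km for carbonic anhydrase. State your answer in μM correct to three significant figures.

0.645 μM

v/Vmax = 1.40/4.18 = 0.3349 = [S]/(Km+[S]).
So Km + [S] = [S]/0.3349 = 0.9704 μM, giving Km = 0.9704 − 0.325 = 0.645 μM.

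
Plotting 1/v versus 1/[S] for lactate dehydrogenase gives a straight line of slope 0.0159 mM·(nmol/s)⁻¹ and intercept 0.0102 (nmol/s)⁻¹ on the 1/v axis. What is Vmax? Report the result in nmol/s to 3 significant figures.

The y-intercept of a Lineweaver–Burk plot equals 1/Vmax, so Vmax = 1/0.0102 = 98.0 nmol/s.

98.0 nmol/s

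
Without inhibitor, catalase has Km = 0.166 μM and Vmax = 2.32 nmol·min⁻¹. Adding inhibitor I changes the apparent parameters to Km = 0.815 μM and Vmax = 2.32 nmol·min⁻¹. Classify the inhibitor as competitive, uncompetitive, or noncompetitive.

Km increases (0.166 → 0.815 μM) while Vmax is unchanged — the hallmark of competitive inhibition.

competitive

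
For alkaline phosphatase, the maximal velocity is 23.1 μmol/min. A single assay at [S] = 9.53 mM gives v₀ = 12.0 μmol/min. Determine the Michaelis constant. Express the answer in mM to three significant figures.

v/Vmax = 12.0/23.1 = 0.5195 = [S]/(Km+[S]).
So Km + [S] = [S]/0.5195 = 18.35 mM, giving Km = 18.35 − 9.53 = 8.82 mM.

8.82 mM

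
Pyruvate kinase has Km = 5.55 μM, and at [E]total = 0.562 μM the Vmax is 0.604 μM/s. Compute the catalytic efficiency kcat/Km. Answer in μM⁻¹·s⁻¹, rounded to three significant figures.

0.194 μM⁻¹·s⁻¹

kcat = Vmax/[E]total = 0.604/0.562 = 1.07 s⁻¹.
kcat/Km = 1.07/5.55 = 0.194 μM⁻¹·s⁻¹.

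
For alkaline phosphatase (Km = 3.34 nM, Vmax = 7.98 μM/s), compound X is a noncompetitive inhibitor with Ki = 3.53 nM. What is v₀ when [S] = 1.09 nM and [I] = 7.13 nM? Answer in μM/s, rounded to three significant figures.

α = 1 + [I]/Ki = 1 + 7.13/3.53 = 3.020.
For a noncompetitive inhibitor, Vmax is reduced to Vmax/α while Km is unchanged: Km,app = 3.34 nM, Vmax,app = 2.64 μM/s.
v = Vmax,app·[S]/(Km,app + [S]) = 2.64 × 1.09/(3.34 + 1.09) = 0.650 μM/s.

0.650 μM/s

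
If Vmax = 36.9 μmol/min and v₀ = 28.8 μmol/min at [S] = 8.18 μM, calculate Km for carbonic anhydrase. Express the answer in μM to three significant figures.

v/Vmax = 28.8/36.9 = 0.7805 = [S]/(Km+[S]).
So Km + [S] = [S]/0.7805 = 10.48 μM, giving Km = 10.48 − 8.18 = 2.30 μM.

2.30 μM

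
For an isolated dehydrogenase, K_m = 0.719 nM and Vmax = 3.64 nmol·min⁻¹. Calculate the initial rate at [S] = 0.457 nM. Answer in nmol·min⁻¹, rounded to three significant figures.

[S]/(Km+[S]) = 0.457/1.176 = 0.3886, the fractional saturation.
v = 0.3886 × Vmax = 0.3886 × 3.64 = 1.41 nmol·min⁻¹.

1.41 nmol·min⁻¹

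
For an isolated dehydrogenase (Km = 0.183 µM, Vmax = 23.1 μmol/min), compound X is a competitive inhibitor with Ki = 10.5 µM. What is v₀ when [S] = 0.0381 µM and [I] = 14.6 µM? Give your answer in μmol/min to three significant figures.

1.85 μmol/min

With α = 1 + [I]/Ki = 1 + 14.6/10.5 = 2.390, the competitive rate law is v = Vmax[S] / (αKm + [S]).
v = 23.1×0.0381 / (2.390×0.183 + 0.0381) = 0.8801/0.4756 = 1.85 μmol/min.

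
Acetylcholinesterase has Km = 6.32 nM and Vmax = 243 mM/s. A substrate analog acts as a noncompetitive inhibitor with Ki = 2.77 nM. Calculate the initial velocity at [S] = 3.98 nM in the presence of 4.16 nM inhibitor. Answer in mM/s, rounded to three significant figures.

With α = 1 + [I]/Ki = 1 + 4.16/2.77 = 2.502, the noncompetitive rate law is v = (Vmax/α)·[S] / (Km + [S]).
v = (243/2.502)×3.98 / (6.32 + 3.98) = 386.6/10.30 = 37.5 mM/s.

37.5 mM/s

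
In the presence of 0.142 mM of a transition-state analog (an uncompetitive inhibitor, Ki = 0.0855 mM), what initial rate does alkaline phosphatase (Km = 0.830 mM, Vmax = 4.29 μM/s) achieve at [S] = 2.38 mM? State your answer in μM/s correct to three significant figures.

1.43 μM/s

α = 1 + [I]/Ki = 1 + 0.142/0.0855 = 2.661.
For an uncompetitive inhibitor, both parameters are divided by α, giving Vmax/α and Km/α: Km,app = 0.312 mM, Vmax,app = 1.61 μM/s.
v = Vmax,app·[S]/(Km,app + [S]) = 1.61 × 2.38/(0.312 + 2.38) = 1.43 μM/s.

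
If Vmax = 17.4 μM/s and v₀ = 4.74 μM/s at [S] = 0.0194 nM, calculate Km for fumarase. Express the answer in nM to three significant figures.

v/Vmax = 4.74/17.4 = 0.2724 = [S]/(Km+[S]).
So Km + [S] = [S]/0.2724 = 0.07122 nM, giving Km = 0.07122 − 0.0194 = 0.0518 nM.

0.0518 nM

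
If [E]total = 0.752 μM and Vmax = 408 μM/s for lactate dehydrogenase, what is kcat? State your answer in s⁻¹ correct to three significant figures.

543 s⁻¹

kcat = Vmax/[E]total = 408 μM/s / 0.752 μM = 543 s⁻¹.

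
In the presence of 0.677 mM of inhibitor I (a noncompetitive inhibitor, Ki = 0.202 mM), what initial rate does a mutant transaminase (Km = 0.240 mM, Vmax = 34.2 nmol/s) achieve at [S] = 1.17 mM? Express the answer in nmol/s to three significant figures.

α = 1 + [I]/Ki = 1 + 0.677/0.202 = 4.351.
For a noncompetitive inhibitor, Vmax is reduced to Vmax/α while Km is unchanged: Km,app = 0.240 mM, Vmax,app = 7.86 nmol/s.
v = Vmax,app·[S]/(Km,app + [S]) = 7.86 × 1.17/(0.240 + 1.17) = 6.52 nmol/s.

6.52 nmol/s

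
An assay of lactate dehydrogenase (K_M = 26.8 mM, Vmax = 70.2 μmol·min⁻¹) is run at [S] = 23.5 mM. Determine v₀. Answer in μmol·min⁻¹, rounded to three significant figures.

32.8 μmol·min⁻¹

[S]/(Km+[S]) = 23.5/50.30 = 0.4672, the fractional saturation.
v = 0.4672 × Vmax = 0.4672 × 70.2 = 32.8 μmol·min⁻¹.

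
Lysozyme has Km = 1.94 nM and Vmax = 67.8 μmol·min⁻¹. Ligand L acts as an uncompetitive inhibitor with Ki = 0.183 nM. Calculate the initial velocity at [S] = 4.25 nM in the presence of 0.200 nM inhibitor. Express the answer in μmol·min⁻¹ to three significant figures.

With α = 1 + [I]/Ki = 1 + 0.200/0.183 = 2.093, the uncompetitive rate law is v = (Vmax/α)·[S] / (Km/α + [S]).
v = (67.8/2.093)×4.25 / (1.94/2.093 + 4.25) = 137.7/5.177 = 26.6 μmol·min⁻¹.

26.6 μmol·min⁻¹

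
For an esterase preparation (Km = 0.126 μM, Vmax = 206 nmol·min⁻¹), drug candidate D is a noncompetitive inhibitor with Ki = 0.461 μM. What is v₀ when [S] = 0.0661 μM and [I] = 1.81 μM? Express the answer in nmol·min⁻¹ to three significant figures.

14.4 nmol·min⁻¹

α = 1 + [I]/Ki = 1 + 1.81/0.461 = 4.926.
For a noncompetitive inhibitor, Vmax is reduced to Vmax/α while Km is unchanged: Km,app = 0.126 μM, Vmax,app = 41.8 nmol·min⁻¹.
v = Vmax,app·[S]/(Km,app + [S]) = 41.8 × 0.0661/(0.126 + 0.0661) = 14.4 nmol·min⁻¹.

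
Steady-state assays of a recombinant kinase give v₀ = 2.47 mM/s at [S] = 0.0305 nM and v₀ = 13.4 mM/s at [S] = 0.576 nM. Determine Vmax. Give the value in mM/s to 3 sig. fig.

From v = Vmax[S]/(Km+[S]), each point gives Vmax = v(Km+[S])/[S].
Equating: 2.47(Km+0.0305)/0.0305 = 13.4(Km+0.576)/0.576.
80.98·Km + 2.47 = 23.26·Km + 13.4, so (80.98 − 23.26)·Km = 13.4 − 2.47.
Km = 10.93/57.72 = 0.189 nM; then Vmax = 2.47(0.189+0.0305)/0.0305 = 17.8 mM/s.

17.8 mM/s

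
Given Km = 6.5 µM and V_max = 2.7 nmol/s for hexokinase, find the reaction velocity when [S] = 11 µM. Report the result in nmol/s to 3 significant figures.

1.70 nmol/s

v = Vmax·[S]/(Km + [S]) = 2.7 × 11 / (6.5 + 11)
  = 29.70 / 17.50 = 1.70 nmol/s.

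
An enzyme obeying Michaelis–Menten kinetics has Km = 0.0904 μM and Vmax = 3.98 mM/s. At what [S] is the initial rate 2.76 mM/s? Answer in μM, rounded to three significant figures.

The required fractional saturation is v/Vmax = 2.76/3.98 = 0.6935.
Then [S]/(Km+[S]) = 0.6935 ⇒ [S] = 0.0904 × 0.6935/(1 − 0.6935) = 0.205 μM.

0.205 μM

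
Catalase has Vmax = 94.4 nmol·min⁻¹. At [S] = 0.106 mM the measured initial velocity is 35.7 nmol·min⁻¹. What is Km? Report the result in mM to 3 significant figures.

From v = Vmax[S]/(Km+[S]), Km = [S](Vmax − v)/v.
Km = 0.106 × (94.4 − 35.7) / 35.7 = 6.222/35.7 = 0.174 mM.

0.174 mM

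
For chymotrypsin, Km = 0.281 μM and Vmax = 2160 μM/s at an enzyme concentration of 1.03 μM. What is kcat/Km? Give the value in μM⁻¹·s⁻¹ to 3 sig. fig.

7460 μM⁻¹·s⁻¹

kcat = Vmax/[E]total = 2160/1.03 = 2100 s⁻¹.
kcat/Km = 2100/0.281 = 7460 μM⁻¹·s⁻¹.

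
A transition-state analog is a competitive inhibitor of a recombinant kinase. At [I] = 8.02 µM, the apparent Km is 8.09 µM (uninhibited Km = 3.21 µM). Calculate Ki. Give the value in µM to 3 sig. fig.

5.28 µM

Competitive: Km,app = α·Km with α = 1 + [I]/Ki.
α = Km,app/Km = 8.09/3.21 = 2.520.
Since α = 1 + [I]/Ki, [I]/Ki = 2.520 − 1 = 1.520 and Ki = 8.02/1.520 = 5.28 µM.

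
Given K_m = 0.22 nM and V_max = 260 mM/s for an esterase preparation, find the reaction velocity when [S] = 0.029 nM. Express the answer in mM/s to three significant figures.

30.3 mM/s

[S]/(Km+[S]) = 0.029/0.2490 = 0.1165, the fractional saturation.
v = 0.1165 × Vmax = 0.1165 × 260 = 30.3 mM/s.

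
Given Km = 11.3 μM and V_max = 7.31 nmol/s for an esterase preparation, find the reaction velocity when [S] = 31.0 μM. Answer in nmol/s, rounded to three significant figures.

5.36 nmol/s

[S]/(Km+[S]) = 31.0/42.30 = 0.7329, the fractional saturation.
v = 0.7329 × Vmax = 0.7329 × 7.31 = 5.36 nmol/s.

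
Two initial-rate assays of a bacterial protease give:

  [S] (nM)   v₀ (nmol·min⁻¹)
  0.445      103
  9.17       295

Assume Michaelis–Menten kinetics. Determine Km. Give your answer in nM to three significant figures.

In reciprocal form, 1/v = (Km/Vmax)·(1/[S]) + 1/Vmax. The two points give (1/[S], 1/v) = (2.247, 0.009709) and (0.1091, 0.003390).
Slope = (0.009709 − 0.003390)/(2.247 − 0.1091) = 0.002955; intercept = 0.009709 − 0.002955×2.247 = 0.003068.
Vmax = 1/intercept = 326 nmol·min⁻¹; Km = slope × Vmax = 0.002955 × 326 = 0.963 nM.

0.963 nM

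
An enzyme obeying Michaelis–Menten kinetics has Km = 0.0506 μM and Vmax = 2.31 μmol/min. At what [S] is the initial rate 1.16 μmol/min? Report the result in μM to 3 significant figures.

Rearranging v = Vmax[S]/(Km+[S]) gives [S] = Km·v/(Vmax − v).
[S] = 0.0506 × 1.16 / (2.31 − 1.16) = 0.05870/1.150 = 0.0510 μM.

0.0510 μM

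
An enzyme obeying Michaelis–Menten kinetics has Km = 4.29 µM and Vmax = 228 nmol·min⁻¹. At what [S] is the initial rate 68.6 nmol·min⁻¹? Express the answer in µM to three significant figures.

Rearranging v = Vmax[S]/(Km+[S]) gives [S] = Km·v/(Vmax − v).
[S] = 4.29 × 68.6 / (228 − 68.6) = 294.3/159.4 = 1.85 µM.

1.85 µM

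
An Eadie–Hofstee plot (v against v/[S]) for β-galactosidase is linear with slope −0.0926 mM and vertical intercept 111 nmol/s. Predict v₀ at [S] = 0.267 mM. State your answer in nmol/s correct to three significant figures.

82.4 nmol/s

In the Eadie–Hofstee form v = Vmax − Km·(v/[S]), the slope is −Km and the intercept is Vmax, so Km = 0.0926 mM and Vmax = 111 nmol/s.
v = 111 × 0.267/(0.0926 + 0.267) = 82.4 nmol/s.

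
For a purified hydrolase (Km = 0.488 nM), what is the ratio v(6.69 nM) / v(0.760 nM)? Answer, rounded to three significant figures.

The fractional saturations are [S]/(Km+[S]) = 0.760/1.248 = 0.6090 and 6.69/7.178 = 0.9320.
v₂/v₁ is just their ratio: 0.9320/0.6090 = 1.53.

1.53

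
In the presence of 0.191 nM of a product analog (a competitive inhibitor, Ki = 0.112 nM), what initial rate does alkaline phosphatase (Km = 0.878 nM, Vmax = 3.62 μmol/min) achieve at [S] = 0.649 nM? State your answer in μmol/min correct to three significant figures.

With α = 1 + [I]/Ki = 1 + 0.191/0.112 = 2.705, the competitive rate law is v = Vmax[S] / (αKm + [S]).
v = 3.62×0.649 / (2.705×0.878 + 0.649) = 2.349/3.024 = 0.777 μmol/min.

0.777 μmol/min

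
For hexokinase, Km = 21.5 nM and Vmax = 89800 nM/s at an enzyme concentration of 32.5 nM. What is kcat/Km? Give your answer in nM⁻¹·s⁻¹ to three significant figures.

kcat = Vmax/[E]total = 89800/32.5 = 2760 s⁻¹.
kcat/Km = 2760/21.5 = 129 nM⁻¹·s⁻¹.

129 nM⁻¹·s⁻¹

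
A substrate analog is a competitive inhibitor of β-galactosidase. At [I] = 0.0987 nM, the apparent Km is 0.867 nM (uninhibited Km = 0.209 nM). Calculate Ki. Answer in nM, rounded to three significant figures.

0.0314 nM

Competitive: Km,app = α·Km with α = 1 + [I]/Ki.
α = Km,app/Km = 0.867/0.209 = 4.148.
Ki = [I]/(α − 1) = 0.0987/3.148 = 0.0314 nM.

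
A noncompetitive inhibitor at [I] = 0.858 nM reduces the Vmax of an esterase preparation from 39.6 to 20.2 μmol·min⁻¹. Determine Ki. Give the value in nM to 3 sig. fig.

Noncompetitive: Vmax,app = Vmax/α with α = 1 + [I]/Ki.
α = Vmax/Vmax,app = 39.6/20.2 = 1.960.
Ki = [I]/(α − 1) = 0.858/0.9604 = 0.893 nM.

0.893 nM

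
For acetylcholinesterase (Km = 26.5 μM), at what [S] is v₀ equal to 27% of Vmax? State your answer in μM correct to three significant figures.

9.80 μM

v/Vmax = [S]/(Km+[S]) = 0.27, so [S] = Km·0.27/(1 − 0.27) = 26.5 × 0.3699.
[S] = 9.80 μM.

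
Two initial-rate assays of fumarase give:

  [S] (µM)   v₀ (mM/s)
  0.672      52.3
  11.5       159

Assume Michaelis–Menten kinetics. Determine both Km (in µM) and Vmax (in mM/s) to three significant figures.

Km = 1.67 µM; Vmax = 182 mM/s

In reciprocal form, 1/v = (Km/Vmax)·(1/[S]) + 1/Vmax. The two points give (1/[S], 1/v) = (1.488, 0.01912) and (0.08696, 0.006289).
Slope = (0.01912 − 0.006289)/(1.488 − 0.08696) = 0.009158; intercept = 0.01912 − 0.009158×1.488 = 0.005493.
Vmax = 1/intercept = 182 mM/s; Km = slope × Vmax = 0.009158 × 182 = 1.67 µM.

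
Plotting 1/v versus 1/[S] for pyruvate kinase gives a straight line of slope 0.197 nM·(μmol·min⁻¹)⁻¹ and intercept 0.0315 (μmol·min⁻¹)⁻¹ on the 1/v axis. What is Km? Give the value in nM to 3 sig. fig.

6.25 nM

y-intercept = 1/Vmax ⇒ Vmax = 31.7 μmol·min⁻¹; slope = Km/Vmax ⇒ Km = slope × Vmax.
Km = 0.197 × 31.7 = 6.25 nM.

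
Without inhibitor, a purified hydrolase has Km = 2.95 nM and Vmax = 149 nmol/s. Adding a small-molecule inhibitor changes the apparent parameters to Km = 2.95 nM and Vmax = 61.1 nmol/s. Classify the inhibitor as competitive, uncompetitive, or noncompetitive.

noncompetitive

Vmax decreases (149 → 61.1 nmol/s) while Km is unchanged — pure noncompetitive inhibition.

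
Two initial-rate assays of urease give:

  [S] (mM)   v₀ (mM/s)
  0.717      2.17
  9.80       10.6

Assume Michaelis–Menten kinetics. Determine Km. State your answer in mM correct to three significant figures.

In reciprocal form, 1/v = (Km/Vmax)·(1/[S]) + 1/Vmax. The two points give (1/[S], 1/v) = (1.395, 0.4608) and (0.1020, 0.09434).
Slope = (0.4608 − 0.09434)/(1.395 − 0.1020) = 0.2835; intercept = 0.4608 − 0.2835×1.395 = 0.06541.
Vmax = 1/intercept = 15.3 mM/s; Km = slope × Vmax = 0.2835 × 15.3 = 4.33 mM.

4.33 mM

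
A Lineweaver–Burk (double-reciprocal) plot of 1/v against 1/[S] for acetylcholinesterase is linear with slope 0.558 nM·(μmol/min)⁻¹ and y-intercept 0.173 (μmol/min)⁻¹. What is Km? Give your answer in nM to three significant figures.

y-intercept = 1/Vmax ⇒ Vmax = 5.78 μmol/min; slope = Km/Vmax ⇒ Km = slope × Vmax.
Km = 0.558 × 5.78 = 3.23 nM.

3.23 nM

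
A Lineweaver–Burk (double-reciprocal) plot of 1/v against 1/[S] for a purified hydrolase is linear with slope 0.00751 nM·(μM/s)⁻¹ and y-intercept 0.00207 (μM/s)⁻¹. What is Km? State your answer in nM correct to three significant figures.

y-intercept = 1/Vmax ⇒ Vmax = 483 μM/s; slope = Km/Vmax ⇒ Km = slope × Vmax.
Km = 0.00751 × 483 = 3.63 nM.

3.63 nM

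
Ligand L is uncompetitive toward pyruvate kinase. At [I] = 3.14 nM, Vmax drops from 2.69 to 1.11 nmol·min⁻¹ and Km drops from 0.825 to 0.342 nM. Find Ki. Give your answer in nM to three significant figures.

Uncompetitive: Vmax,app = Vmax/α (and Km,app = Km/α) with α = 1 + [I]/Ki.
α = Vmax/Vmax,app = 2.69/1.11 = 2.423.
Ki = [I]/(α − 1) = 3.14/1.423 = 2.21 nM.

2.21 nM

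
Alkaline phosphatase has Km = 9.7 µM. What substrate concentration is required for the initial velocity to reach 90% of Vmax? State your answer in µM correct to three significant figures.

87.3 µM

v/Vmax = [S]/(Km+[S]) = 0.9, so [S] = Km·0.9/(1 − 0.9) = 9.7 × 9.000.
[S] = 87.3 µM.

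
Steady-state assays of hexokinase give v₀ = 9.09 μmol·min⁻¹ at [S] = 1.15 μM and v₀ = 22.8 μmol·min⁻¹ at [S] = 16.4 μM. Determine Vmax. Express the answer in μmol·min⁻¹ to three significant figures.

In reciprocal form, 1/v = (Km/Vmax)·(1/[S]) + 1/Vmax. The two points give (1/[S], 1/v) = (0.8696, 0.1100) and (0.06098, 0.04386).
Slope = (0.1100 − 0.04386)/(0.8696 − 0.06098) = 0.08181; intercept = 0.1100 − 0.08181×0.8696 = 0.03887.
Vmax = 1/intercept = 25.7 μmol·min⁻¹; Km = slope × Vmax = 0.08181 × 25.7 = 2.10 μM.

25.7 μmol·min⁻¹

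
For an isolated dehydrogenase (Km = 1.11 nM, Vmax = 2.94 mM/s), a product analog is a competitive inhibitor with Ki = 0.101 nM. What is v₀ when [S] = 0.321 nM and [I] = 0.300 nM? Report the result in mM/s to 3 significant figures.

0.200 mM/s

With α = 1 + [I]/Ki = 1 + 0.300/0.101 = 3.970, the competitive rate law is v = Vmax[S] / (αKm + [S]).
v = 2.94×0.321 / (3.970×1.11 + 0.321) = 0.9437/4.728 = 0.200 mM/s.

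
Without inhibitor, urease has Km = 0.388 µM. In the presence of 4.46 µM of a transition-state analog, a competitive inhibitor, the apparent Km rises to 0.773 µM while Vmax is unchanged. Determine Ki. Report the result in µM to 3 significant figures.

4.49 µM

Competitive: Km,app = α·Km with α = 1 + [I]/Ki.
α = Km,app/Km = 0.773/0.388 = 1.992.
Since α = 1 + [I]/Ki, [I]/Ki = 1.992 − 1 = 0.9923 and Ki = 4.46/0.9923 = 4.49 µM.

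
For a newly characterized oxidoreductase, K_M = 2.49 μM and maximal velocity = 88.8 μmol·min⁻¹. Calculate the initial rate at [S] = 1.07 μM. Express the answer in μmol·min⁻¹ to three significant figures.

26.7 μmol·min⁻¹

v = Vmax·[S]/(Km + [S]) = 88.8 × 1.07 / (2.49 + 1.07)
  = 95.02 / 3.560 = 26.7 μmol·min⁻¹.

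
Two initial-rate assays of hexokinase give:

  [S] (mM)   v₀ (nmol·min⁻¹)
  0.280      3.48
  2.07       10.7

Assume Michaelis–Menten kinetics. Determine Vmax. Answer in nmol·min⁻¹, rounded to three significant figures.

15.8 nmol·min⁻¹

In reciprocal form, 1/v = (Km/Vmax)·(1/[S]) + 1/Vmax. The two points give (1/[S], 1/v) = (3.571, 0.2874) and (0.4831, 0.09346).
Slope = (0.2874 − 0.09346)/(3.571 − 0.4831) = 0.06278; intercept = 0.2874 − 0.06278×3.571 = 0.06313.
Vmax = 1/intercept = 15.8 nmol·min⁻¹; Km = slope × Vmax = 0.06278 × 15.8 = 0.995 mM.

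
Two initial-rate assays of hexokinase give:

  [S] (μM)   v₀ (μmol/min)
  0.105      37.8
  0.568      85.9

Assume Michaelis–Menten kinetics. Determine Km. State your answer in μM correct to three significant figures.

0.230 μM

From v = Vmax[S]/(Km+[S]), each point gives Vmax = v(Km+[S])/[S].
Equating: 37.8(Km+0.105)/0.105 = 85.9(Km+0.568)/0.568.
360.0·Km + 37.8 = 151.2·Km + 85.9, so (360.0 − 151.2)·Km = 85.9 − 37.8.
Km = 48.10/208.8 = 0.230 μM; then Vmax = 37.8(0.230+0.105)/0.105 = 121 μmol/min.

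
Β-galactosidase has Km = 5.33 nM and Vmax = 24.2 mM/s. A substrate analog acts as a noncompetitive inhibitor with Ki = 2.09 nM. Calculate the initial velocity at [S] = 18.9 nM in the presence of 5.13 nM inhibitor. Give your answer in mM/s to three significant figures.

5.46 mM/s

α = 1 + [I]/Ki = 1 + 5.13/2.09 = 3.455.
For a noncompetitive inhibitor, Vmax is reduced to Vmax/α while Km is unchanged: Km,app = 5.33 nM, Vmax,app = 7.01 mM/s.
v = Vmax,app·[S]/(Km,app + [S]) = 7.01 × 18.9/(5.33 + 18.9) = 5.46 mM/s.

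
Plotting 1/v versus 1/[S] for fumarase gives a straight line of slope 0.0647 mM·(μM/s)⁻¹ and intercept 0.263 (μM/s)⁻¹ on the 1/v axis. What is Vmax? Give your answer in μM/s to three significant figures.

3.80 μM/s

The y-intercept of a Lineweaver–Burk plot equals 1/Vmax, so Vmax = 1/0.263 = 3.80 μM/s.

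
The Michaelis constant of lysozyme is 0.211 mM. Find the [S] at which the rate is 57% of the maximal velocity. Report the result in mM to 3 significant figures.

0.280 mM

v/Vmax = [S]/(Km+[S]) = 0.57, so [S] = Km·0.57/(1 − 0.57) = 0.211 × 1.326.
[S] = 0.280 mM.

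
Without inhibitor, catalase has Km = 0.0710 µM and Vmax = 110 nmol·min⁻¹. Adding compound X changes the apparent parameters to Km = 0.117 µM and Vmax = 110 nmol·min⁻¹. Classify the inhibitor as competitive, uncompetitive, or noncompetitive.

competitive

Km increases (0.0710 → 0.117 µM) while Vmax is unchanged — the hallmark of competitive inhibition.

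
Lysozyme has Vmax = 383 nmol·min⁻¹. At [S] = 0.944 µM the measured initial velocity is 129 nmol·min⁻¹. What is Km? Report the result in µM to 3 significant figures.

From v = Vmax[S]/(Km+[S]), Km = [S](Vmax − v)/v.
Km = 0.944 × (383 − 129) / 129 = 239.8/129 = 1.86 µM.

1.86 µM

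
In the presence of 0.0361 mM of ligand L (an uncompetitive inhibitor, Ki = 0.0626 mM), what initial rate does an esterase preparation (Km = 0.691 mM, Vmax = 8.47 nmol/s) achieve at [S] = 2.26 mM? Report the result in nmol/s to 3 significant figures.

4.50 nmol/s

α = 1 + [I]/Ki = 1 + 0.0361/0.0626 = 1.577.
For an uncompetitive inhibitor, both parameters are divided by α, giving Vmax/α and Km/α: Km,app = 0.438 mM, Vmax,app = 5.37 nmol/s.
v = Vmax,app·[S]/(Km,app + [S]) = 5.37 × 2.26/(0.438 + 2.26) = 4.50 nmol/s.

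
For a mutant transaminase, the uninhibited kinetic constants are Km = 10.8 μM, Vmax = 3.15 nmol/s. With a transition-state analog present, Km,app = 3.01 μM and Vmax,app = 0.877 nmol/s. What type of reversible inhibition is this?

uncompetitive

Both Km and Vmax decrease by the same factor (~3.59-fold) — characteristic of uncompetitive inhibition.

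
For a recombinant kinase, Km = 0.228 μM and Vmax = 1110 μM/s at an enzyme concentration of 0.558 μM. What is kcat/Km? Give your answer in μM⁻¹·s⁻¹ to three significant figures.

8720 μM⁻¹·s⁻¹

kcat = Vmax/[E]total = 1110/0.558 = 1990 s⁻¹.
kcat/Km = 1990/0.228 = 8720 μM⁻¹·s⁻¹.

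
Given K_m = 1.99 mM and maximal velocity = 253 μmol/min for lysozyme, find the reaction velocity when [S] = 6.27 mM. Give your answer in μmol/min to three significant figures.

192 μmol/min

[S]/(Km+[S]) = 6.27/8.260 = 0.7591, the fractional saturation.
v = 0.7591 × Vmax = 0.7591 × 253 = 192 μmol/min.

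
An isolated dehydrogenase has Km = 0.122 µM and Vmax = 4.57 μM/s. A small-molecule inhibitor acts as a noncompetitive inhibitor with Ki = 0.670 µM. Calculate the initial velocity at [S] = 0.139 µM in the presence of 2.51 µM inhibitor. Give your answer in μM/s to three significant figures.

α = 1 + [I]/Ki = 1 + 2.51/0.670 = 4.746.
For a noncompetitive inhibitor, Vmax is reduced to Vmax/α while Km is unchanged: Km,app = 0.122 µM, Vmax,app = 0.963 μM/s.
v = Vmax,app·[S]/(Km,app + [S]) = 0.963 × 0.139/(0.122 + 0.139) = 0.513 μM/s.

0.513 μM/s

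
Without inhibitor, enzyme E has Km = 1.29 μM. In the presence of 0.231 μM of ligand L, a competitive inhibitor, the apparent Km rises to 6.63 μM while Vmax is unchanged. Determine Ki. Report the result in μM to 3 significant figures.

Competitive: Km,app = α·Km with α = 1 + [I]/Ki.
α = Km,app/Km = 6.63/1.29 = 5.140.
Since α = 1 + [I]/Ki, [I]/Ki = 5.140 − 1 = 4.140 and Ki = 0.231/4.140 = 0.0558 μM.

0.0558 μM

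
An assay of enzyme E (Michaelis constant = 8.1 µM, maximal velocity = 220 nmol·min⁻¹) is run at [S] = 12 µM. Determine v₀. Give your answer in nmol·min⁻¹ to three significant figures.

[S]/(Km+[S]) = 12/20.10 = 0.5970, the fractional saturation.
v = 0.5970 × Vmax = 0.5970 × 220 = 131 nmol·min⁻¹.

131 nmol·min⁻¹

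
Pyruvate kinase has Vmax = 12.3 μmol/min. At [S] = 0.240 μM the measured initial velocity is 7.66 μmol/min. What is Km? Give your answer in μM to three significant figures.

From v = Vmax[S]/(Km+[S]), Km = [S](Vmax − v)/v.
Km = 0.240 × (12.3 − 7.66) / 7.66 = 1.114/7.66 = 0.145 μM.

0.145 μM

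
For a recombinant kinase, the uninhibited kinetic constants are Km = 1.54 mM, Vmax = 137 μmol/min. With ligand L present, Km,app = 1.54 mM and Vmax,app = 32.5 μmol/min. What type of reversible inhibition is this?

noncompetitive

Vmax decreases (137 → 32.5 μmol/min) while Km is unchanged — pure noncompetitive inhibition.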